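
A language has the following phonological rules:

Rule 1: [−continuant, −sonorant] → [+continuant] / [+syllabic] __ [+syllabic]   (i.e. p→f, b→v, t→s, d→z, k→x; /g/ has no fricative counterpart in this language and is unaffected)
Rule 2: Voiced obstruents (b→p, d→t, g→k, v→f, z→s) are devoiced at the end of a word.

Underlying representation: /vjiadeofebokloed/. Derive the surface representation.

vjiazeofevokloet

Rule 1 (intervocalic spirantization): /d/ is a stop between vowels /a/ and /e/, so it spirantizes to the fricative [z]. /b/ is a stop between vowels /e/ and /o/, so it spirantizes to the fricative [v]. /vjiadeofebokloed/ → vjiazeofevokloed.
Rule 2 (final devoicing): /d/ is a voiced obstruent in word-final position, so it devoices to [t]. /vjiazeofevokloed/ → vjiazeofevokloet.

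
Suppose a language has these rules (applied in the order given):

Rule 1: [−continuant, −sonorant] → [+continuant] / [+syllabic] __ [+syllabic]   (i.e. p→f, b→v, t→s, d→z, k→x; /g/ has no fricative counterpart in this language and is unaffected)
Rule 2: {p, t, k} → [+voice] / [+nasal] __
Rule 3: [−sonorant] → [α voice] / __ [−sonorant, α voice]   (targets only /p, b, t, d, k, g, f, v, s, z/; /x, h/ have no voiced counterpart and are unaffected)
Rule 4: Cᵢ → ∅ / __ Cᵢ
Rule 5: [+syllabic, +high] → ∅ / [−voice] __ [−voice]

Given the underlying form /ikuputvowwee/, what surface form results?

Rule 1 (intervocalic spirantization): /k/ is a stop between vowels /i/ and /u/, so it spirantizes to the fricative [x]. /p/ is a stop between vowels /u/ and /u/, so it spirantizes to the fricative [f]. /ikuputvowwee/ → ixufutvowwee.
Rule 2 (post-nasal voicing): no segment meets the environment; /ixufutvowwee/ is unchanged.
Rule 3 (regressive voicing assimilation): /t/ precedes the voiced obstruent /v/, so it voices to [d] by assimilation. /ixufutvowwee/ → ixufudvowwee.
Rule 4 (degemination): /ww/ is a geminate; the first /w/ deletes. /ixufudvowwee/ → ixufudvowee.
Rule 5 (high vowel syncope): /u/ is a high vowel flanked by voiceless consonants /x/ and /f/, so it deletes. /ixufudvowee/ → ixfudvowee.

ixfudvowee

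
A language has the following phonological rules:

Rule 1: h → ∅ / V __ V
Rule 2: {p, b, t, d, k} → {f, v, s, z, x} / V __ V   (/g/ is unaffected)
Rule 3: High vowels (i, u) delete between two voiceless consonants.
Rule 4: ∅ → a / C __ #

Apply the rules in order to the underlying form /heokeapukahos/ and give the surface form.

heoxeafxaosa

Rule 1 (intervocalic h-deletion): /h/ occurs between vowels /a/ and /o/, so it deletes. /heokeapukahos/ → heokeapukaos.
Rule 2 (intervocalic spirantization): /k/ is a stop between vowels /o/ and /e/, so it spirantizes to the fricative [x]. /p/ is a stop between vowels /a/ and /u/, so it spirantizes to the fricative [f]. /k/ is a stop between vowels /u/ and /a/, so it spirantizes to the fricative [x]. /heokeapukaos/ → heoxeafuxaos.
Rule 3 (high vowel syncope): /u/ is a high vowel flanked by voiceless consonants /f/ and /x/, so it deletes. /heoxeafuxaos/ → heoxeafxaos.
Rule 4 (final a-epenthesis): the form ends in the consonant /s/, so [a] is inserted word-finally. /heoxeafxaos/ → heoxeafxaosa.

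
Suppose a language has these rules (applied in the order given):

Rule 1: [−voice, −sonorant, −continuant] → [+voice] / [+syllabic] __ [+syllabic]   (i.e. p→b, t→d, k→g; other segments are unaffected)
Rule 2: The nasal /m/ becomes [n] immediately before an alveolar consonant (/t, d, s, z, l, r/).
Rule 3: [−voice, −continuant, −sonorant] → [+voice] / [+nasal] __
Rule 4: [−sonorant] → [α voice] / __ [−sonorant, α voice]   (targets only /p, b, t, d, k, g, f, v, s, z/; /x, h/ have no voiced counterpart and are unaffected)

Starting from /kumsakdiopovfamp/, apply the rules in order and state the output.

kunsagdioboffamb

Rule 1 (intervocalic voicing): /p/ is a voiceless stop between vowels /o/ and /o/, so it voices to [b]. /kumsakdiopovfamp/ → kumsakdiobovfamp.
Rule 2 (nasal place assimilation): /m/ precedes the alveolar consonant /s/, so it assimilates in place to [n]. /kumsakdiobovfamp/ → kunsakdiobovfamp.
Rule 3 (post-nasal voicing): /p/ is a voiceless stop immediately after the nasal /m/, so it voices to [b]. /kunsakdiobovfamp/ → kunsakdiobovfamb.
Rule 4 (regressive voicing assimilation): /k/ precedes the voiced obstruent /d/, so it voices to [g] by assimilation. /v/ precedes the voiceless obstruent /f/, so it devoices to [f] by assimilation. /kunsakdiobovfamb/ → kunsagdioboffamb.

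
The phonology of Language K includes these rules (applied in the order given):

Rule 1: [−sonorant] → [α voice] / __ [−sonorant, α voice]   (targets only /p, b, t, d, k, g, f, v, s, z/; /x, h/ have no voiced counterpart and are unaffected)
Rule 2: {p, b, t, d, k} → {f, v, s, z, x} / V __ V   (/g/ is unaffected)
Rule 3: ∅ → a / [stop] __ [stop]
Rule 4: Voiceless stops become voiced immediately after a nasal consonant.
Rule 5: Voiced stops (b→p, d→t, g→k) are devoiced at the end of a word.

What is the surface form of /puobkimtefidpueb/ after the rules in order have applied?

puopakimdefitapuep

Rule 1 (regressive voicing assimilation): /b/ precedes the voiceless obstruent /k/, so it devoices to [p] by assimilation. /d/ precedes the voiceless obstruent /p/, so it devoices to [t] by assimilation. /puobkimtefidpueb/ → puopkimtefitpueb.
Rule 2 (intervocalic spirantization): no segment meets the environment; /puopkimtefitpueb/ is unchanged.
Rule 3 (stop-cluster a-epenthesis): /p/ and /k/ form a stop–stop cluster, so [a] is inserted between them. /t/ and /p/ form a stop–stop cluster, so [a] is inserted between them. /puopkimtefitpueb/ → puopakimtefitapueb.
Rule 4 (post-nasal voicing): /t/ is a voiceless stop immediately after the nasal /m/, so it voices to [d]. /puopakimtefitapueb/ → puopakimdefitapueb.
Rule 5 (final devoicing): /b/ is a voiced stop in word-final position, so it devoices to [p]. /puopakimdefitapueb/ → puopakimdefitapuep.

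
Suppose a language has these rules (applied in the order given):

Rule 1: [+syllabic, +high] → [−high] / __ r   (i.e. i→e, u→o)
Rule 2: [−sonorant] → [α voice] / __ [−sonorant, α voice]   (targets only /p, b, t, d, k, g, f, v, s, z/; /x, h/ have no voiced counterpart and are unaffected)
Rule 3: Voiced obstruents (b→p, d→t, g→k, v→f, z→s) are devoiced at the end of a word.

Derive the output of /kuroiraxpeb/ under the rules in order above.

Rule 1 (pre-rhotic lowering): /u/ is a high vowel immediately before /r/, so it lowers to [o]. /i/ is a high vowel immediately before /r/, so it lowers to [e]. /kuroiraxpeb/ → koroeraxpeb.
Rule 2 (regressive voicing assimilation): no segment meets the environment; /koroeraxpeb/ is unchanged.
Rule 3 (final devoicing): /b/ is a voiced obstruent in word-final position, so it devoices to [p]. /koroeraxpeb/ → koroeraxpep.

koroeraxpep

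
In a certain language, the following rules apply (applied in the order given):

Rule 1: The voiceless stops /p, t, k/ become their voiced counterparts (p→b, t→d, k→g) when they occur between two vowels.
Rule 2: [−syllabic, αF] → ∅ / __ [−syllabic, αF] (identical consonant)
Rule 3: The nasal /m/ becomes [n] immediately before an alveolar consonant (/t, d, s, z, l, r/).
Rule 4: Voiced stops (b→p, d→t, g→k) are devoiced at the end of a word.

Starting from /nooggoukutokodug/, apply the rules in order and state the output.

Rule 1 (intervocalic voicing): /k/ is a voiceless stop between vowels /u/ and /u/, so it voices to [g]. /t/ is a voiceless stop between vowels /u/ and /o/, so it voices to [d]. /k/ is a voiceless stop between vowels /o/ and /o/, so it voices to [g]. /nooggoukutokodug/ → nooggougudogodug.
Rule 2 (degemination): /gg/ is a geminate; the first /g/ deletes. /nooggougudogodug/ → noogougudogodug.
Rule 3 (nasal place assimilation): no segment meets the environment; /noogougudogodug/ is unchanged.
Rule 4 (final devoicing): /g/ is a voiced stop in word-final position, so it devoices to [k]. /noogougudogodug/ → noogougudogoduk.

noogougudogoduk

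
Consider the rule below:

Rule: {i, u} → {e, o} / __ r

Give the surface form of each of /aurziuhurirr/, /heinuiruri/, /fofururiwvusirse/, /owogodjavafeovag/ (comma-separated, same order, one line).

aorziuhorerr, heinuerori, fofororiwvuserse, owogodjavafeovag

/aurziuhurirr/: /u/ is a high vowel immediately before /r/, so it lowers to [o]. /u/ is a high vowel immediately before /r/, so it lowers to [o]. /i/ is a high vowel immediately before /r/, so it lowers to [e]. → [aorziuhorerr].
/heinuiruri/: /i/ is a high vowel immediately before /r/, so it lowers to [e]. /u/ is a high vowel immediately before /r/, so it lowers to [o]. → [heinuerori].
/fofururiwvusirse/: /u/ is a high vowel immediately before /r/, so it lowers to [o]. /u/ is a high vowel immediately before /r/, so it lowers to [o]. /i/ is a high vowel immediately before /r/, so it lowers to [e]. → [fofororiwvuserse].
/owogodjavafeovag/: the rule's environment is not met; surfaces unchanged as [owogodjavafeovag].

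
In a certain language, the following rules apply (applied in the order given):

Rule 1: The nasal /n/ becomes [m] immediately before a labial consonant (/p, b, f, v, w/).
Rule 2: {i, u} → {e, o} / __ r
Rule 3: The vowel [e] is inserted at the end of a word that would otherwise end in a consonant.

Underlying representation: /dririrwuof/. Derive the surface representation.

drererwuofe

Rule 1 (nasal place assimilation): no segment meets the environment; /dririrwuof/ is unchanged.
Rule 2 (pre-rhotic lowering): /i/ is a high vowel immediately before /r/, so it lowers to [e]. /i/ is a high vowel immediately before /r/, so it lowers to [e]. /dririrwuof/ → drererwuof.
Rule 3 (final e-epenthesis): the form ends in the consonant /f/, so [e] is inserted word-finally. /drererwuof/ → drererwuofe.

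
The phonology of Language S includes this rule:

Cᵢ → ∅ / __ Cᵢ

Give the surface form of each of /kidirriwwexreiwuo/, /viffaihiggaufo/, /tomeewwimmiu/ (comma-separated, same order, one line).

kidiriwexreiwuo, vifaihigaufo, tomeewimiu

/kidirriwwexreiwuo/: /rr/ is a geminate; the first /r/ deletes. /ww/ is a geminate; the first /w/ deletes. → [kidiriwexreiwuo].
/viffaihiggaufo/: /ff/ is a geminate; the first /f/ deletes. /gg/ is a geminate; the first /g/ deletes. → [vifaihigaufo].
/tomeewwimmiu/: /ww/ is a geminate; the first /w/ deletes. /mm/ is a geminate; the first /m/ deletes. → [tomeewimiu].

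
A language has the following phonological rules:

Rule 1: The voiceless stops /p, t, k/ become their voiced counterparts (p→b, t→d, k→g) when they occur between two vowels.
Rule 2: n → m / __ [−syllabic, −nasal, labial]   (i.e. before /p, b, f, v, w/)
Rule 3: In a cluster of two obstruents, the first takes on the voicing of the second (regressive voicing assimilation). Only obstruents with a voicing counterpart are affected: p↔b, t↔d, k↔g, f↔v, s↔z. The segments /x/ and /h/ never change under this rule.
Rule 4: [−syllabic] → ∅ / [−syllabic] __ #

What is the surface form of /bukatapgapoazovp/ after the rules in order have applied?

Rule 1 (intervocalic voicing): /k/ is a voiceless stop between vowels /u/ and /a/, so it voices to [g]. /t/ is a voiceless stop between vowels /a/ and /a/, so it voices to [d]. /p/ is a voiceless stop between vowels /a/ and /o/, so it voices to [b]. /bukatapgapoazovp/ → bugadapgaboazovp.
Rule 2 (nasal place assimilation): no segment meets the environment; /bugadapgaboazovp/ is unchanged.
Rule 3 (regressive voicing assimilation): /p/ precedes the voiced obstruent /g/, so it voices to [b] by assimilation. /v/ precedes the voiceless obstruent /p/, so it devoices to [f] by assimilation. /bugadapgaboazovp/ → bugadabgaboazofp.
Rule 4 (final cluster simplification): /p/ is the second consonant of a word-final cluster /fp/, so it deletes. /bugadabgaboazofp/ → bugadabgaboazof.

bugadabgaboazof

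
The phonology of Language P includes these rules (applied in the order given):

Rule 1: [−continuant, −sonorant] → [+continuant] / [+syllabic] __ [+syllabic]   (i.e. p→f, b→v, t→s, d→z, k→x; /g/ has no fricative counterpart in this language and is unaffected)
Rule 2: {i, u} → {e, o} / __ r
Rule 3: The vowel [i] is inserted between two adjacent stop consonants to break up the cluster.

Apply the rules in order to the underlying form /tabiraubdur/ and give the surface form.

Rule 1 (intervocalic spirantization): /b/ is a stop between vowels /a/ and /i/, so it spirantizes to the fricative [v]. /tabiraubdur/ → taviraubdur.
Rule 2 (pre-rhotic lowering): /i/ is a high vowel immediately before /r/, so it lowers to [e]. /u/ is a high vowel immediately before /r/, so it lowers to [o]. /taviraubdur/ → taveraubdor.
Rule 3 (stop-cluster i-epenthesis): /b/ and /d/ form a stop–stop cluster, so [i] is inserted between them. /taveraubdor/ → taveraubidor.

taveraubidor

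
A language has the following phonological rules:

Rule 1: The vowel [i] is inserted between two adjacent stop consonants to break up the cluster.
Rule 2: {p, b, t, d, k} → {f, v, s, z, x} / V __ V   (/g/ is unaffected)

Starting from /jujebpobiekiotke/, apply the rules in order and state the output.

jujevifoviexiosixe

Rule 1 (stop-cluster i-epenthesis): /b/ and /p/ form a stop–stop cluster, so [i] is inserted between them. /t/ and /k/ form a stop–stop cluster, so [i] is inserted between them. /jujebpobiekiotke/ → jujebipobiekiotike.
Rule 2 (intervocalic spirantization): /b/ is a stop between vowels /e/ and /i/, so it spirantizes to the fricative [v]. /p/ is a stop between vowels /i/ and /o/, so it spirantizes to the fricative [f]. /b/ is a stop between vowels /o/ and /i/, so it spirantizes to the fricative [v]. /k/ is a stop between vowels /e/ and /i/, so it spirantizes to the fricative [x]. /t/ is a stop between vowels /o/ and /i/, so it spirantizes to the fricative [s]. /k/ is a stop between vowels /i/ and /e/, so it spirantizes to the fricative [x]. /jujebipobiekiotike/ → jujevifoviexiosixe.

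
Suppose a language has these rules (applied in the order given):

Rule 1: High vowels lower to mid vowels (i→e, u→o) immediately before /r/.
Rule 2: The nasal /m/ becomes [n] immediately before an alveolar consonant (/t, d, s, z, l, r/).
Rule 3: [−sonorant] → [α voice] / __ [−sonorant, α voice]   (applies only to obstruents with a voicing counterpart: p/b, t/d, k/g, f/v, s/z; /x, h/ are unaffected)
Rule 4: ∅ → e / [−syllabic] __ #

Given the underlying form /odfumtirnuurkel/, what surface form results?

Rule 1 (pre-rhotic lowering): /i/ is a high vowel immediately before /r/, so it lowers to [e]. /u/ is a high vowel immediately before /r/, so it lowers to [o]. /odfumtirnuurkel/ → odfumternuorkel.
Rule 2 (nasal place assimilation): /m/ precedes the alveolar consonant /t/, so it assimilates in place to [n]. /odfumternuorkel/ → odfunternuorkel.
Rule 3 (regressive voicing assimilation): /d/ precedes the voiceless obstruent /f/, so it devoices to [t] by assimilation. /odfunternuorkel/ → otfunternuorkel.
Rule 4 (final e-epenthesis): the form ends in the consonant /l/, so [e] is inserted word-finally. /otfunternuorkel/ → otfunternuorkele.

otfunternuorkele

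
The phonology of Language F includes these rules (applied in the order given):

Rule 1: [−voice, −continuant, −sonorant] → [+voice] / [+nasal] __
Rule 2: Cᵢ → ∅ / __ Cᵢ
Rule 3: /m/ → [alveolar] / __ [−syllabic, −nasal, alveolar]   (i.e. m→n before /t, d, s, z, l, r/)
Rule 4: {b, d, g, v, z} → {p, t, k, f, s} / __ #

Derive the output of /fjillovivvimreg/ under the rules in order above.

Rule 1 (post-nasal voicing): no segment meets the environment; /fjillovivvimreg/ is unchanged.
Rule 2 (degemination): /ll/ is a geminate; the first /l/ deletes. /vv/ is a geminate; the first /v/ deletes. /fjillovivvimreg/ → fjilovivimreg.
Rule 3 (nasal place assimilation): /m/ precedes the alveolar consonant /r/, so it assimilates in place to [n]. /fjilovivimreg/ → fjilovivinreg.
Rule 4 (final devoicing): /g/ is a voiced obstruent in word-final position, so it devoices to [k]. /fjilovivinreg/ → fjilovivinrek.

fjilovivinrek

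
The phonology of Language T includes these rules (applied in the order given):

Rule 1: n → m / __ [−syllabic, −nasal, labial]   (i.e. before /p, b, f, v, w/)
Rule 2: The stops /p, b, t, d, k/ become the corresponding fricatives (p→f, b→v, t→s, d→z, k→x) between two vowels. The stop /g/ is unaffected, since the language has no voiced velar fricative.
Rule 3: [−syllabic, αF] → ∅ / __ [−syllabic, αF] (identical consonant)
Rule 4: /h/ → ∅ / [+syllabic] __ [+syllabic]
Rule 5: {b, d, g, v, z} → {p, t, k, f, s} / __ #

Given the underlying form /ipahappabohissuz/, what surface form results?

ifaapavoisus

Rule 1 (nasal place assimilation): no segment meets the environment; /ipahappabohissuz/ is unchanged.
Rule 2 (intervocalic spirantization): /p/ is a stop between vowels /i/ and /a/, so it spirantizes to the fricative [f]. /b/ is a stop between vowels /a/ and /o/, so it spirantizes to the fricative [v]. /ipahappabohissuz/ → ifahappavohissuz.
Rule 3 (degemination): /pp/ is a geminate; the first /p/ deletes. /ss/ is a geminate; the first /s/ deletes. /ifahappavohissuz/ → ifahapavohisuz.
Rule 4 (intervocalic h-deletion): /h/ occurs between vowels /a/ and /a/, so it deletes. /h/ occurs between vowels /o/ and /i/, so it deletes. /ifahapavohisuz/ → ifaapavoisuz.
Rule 5 (final devoicing): /z/ is a voiced obstruent in word-final position, so it devoices to [s]. /ifaapavoisuz/ → ifaapavoisus.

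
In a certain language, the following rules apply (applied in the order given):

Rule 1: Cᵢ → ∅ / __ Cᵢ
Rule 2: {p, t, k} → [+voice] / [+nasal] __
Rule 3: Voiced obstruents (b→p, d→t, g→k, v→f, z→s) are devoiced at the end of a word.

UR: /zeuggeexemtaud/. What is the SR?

zeugeexemdaut

Rule 1 (degemination): /gg/ is a geminate; the first /g/ deletes. /zeuggeexemtaud/ → zeugeexemtaud.
Rule 2 (post-nasal voicing): /t/ is a voiceless stop immediately after the nasal /m/, so it voices to [d]. /zeugeexemtaud/ → zeugeexemdaud.
Rule 3 (final devoicing): /d/ is a voiced obstruent in word-final position, so it devoices to [t]. /zeugeexemdaud/ → zeugeexemdaut.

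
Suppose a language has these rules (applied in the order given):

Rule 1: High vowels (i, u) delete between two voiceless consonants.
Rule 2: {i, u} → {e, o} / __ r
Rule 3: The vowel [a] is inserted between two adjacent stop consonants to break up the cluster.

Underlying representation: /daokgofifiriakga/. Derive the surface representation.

daokagofferiakaga

Rule 1 (high vowel syncope): /i/ is a high vowel flanked by voiceless consonants /f/ and /f/, so it deletes. /daokgofifiriakga/ → daokgoffiriakga.
Rule 2 (pre-rhotic lowering): /i/ is a high vowel immediately before /r/, so it lowers to [e]. /daokgoffiriakga/ → daokgofferiakga.
Rule 3 (stop-cluster a-epenthesis): /k/ and /g/ form a stop–stop cluster, so [a] is inserted between them. /k/ and /g/ form a stop–stop cluster, so [a] is inserted between them. /daokgofferiakga/ → daokagofferiakaga.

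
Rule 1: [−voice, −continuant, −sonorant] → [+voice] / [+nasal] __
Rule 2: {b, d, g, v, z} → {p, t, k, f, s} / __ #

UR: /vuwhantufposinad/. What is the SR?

vuwhandufposinat

Rule 1 (post-nasal voicing): /t/ is a voiceless stop immediately after the nasal /n/, so it voices to [d]. /vuwhantufposinad/ → vuwhandufposinad.
Rule 2 (final devoicing): /d/ is a voiced obstruent in word-final position, so it devoices to [t]. /vuwhandufposinad/ → vuwhandufposinat.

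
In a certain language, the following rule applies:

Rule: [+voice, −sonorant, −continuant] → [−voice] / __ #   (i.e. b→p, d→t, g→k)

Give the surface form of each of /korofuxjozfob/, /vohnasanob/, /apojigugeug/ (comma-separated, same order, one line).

/korofuxjozfob/: /b/ is a voiced stop in word-final position, so it devoices to [p]. → [korofuxjozfop].
/vohnasanob/: /b/ is a voiced stop in word-final position, so it devoices to [p]. → [vohnasanop].
/apojigugeug/: /g/ is a voiced stop in word-final position, so it devoices to [k]. → [apojigugeuk].

korofuxjozfop, vohnasanop, apojigugeuk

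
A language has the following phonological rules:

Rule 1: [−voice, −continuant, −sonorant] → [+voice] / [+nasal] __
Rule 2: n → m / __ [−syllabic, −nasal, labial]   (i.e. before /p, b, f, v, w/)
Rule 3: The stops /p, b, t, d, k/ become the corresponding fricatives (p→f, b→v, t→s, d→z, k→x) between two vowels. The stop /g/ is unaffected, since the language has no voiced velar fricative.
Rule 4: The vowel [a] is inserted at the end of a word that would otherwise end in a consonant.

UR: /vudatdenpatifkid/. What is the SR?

vuzatdembasifkida

Rule 1 (post-nasal voicing): /p/ is a voiceless stop immediately after the nasal /n/, so it voices to [b]. /vudatdenpatifkid/ → vudatdenbatifkid.
Rule 2 (nasal place assimilation): /n/ precedes the labial consonant /b/, so it assimilates in place to [m]. /vudatdenbatifkid/ → vudatdembatifkid.
Rule 3 (intervocalic spirantization): /d/ is a stop between vowels /u/ and /a/, so it spirantizes to the fricative [z]. /t/ is a stop between vowels /a/ and /i/, so it spirantizes to the fricative [s]. /vudatdembatifkid/ → vuzatdembasifkid.
Rule 4 (final a-epenthesis): the form ends in the consonant /d/, so [a] is inserted word-finally. /vuzatdembasifkid/ → vuzatdembasifkida.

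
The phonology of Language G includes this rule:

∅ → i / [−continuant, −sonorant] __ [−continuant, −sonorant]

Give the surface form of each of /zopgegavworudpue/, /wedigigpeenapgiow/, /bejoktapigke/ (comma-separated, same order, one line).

/zopgegavworudpue/: /p/ and /g/ form a stop–stop cluster, so [i] is inserted between them. /d/ and /p/ form a stop–stop cluster, so [i] is inserted between them. → [zopigegavworudipue].
/wedigigpeenapgiow/: /g/ and /p/ form a stop–stop cluster, so [i] is inserted between them. /p/ and /g/ form a stop–stop cluster, so [i] is inserted between them. → [wedigigipeenapigiow].
/bejoktapigke/: /k/ and /t/ form a stop–stop cluster, so [i] is inserted between them. /g/ and /k/ form a stop–stop cluster, so [i] is inserted between them. → [bejokitapigike].

zopigegavworudipue, wedigigipeenapigiow, bejokitapigike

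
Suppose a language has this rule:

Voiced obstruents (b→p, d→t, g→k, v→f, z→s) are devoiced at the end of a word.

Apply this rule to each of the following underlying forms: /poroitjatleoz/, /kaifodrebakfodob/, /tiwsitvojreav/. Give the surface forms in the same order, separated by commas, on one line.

poroitjatleos, kaifodrebakfodop, tiwsitvojreaf

/poroitjatleoz/: /z/ is a voiced obstruent in word-final position, so it devoices to [s]. → [poroitjatleos].
/kaifodrebakfodob/: /b/ is a voiced obstruent in word-final position, so it devoices to [p]. → [kaifodrebakfodop].
/tiwsitvojreav/: /v/ is a voiced obstruent in word-final position, so it devoices to [f]. → [tiwsitvojreaf].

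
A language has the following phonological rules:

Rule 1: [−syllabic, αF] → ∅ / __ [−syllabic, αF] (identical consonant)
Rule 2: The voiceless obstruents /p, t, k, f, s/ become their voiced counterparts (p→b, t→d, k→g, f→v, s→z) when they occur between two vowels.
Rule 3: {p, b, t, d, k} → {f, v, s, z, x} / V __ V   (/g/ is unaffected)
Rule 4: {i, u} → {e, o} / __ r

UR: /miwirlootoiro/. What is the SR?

miwerloozoero

Rule 1 (degemination): no segment meets the environment; /miwirlootoiro/ is unchanged.
Rule 2 (intervocalic voicing): /t/ is a voiceless obstruent between vowels /o/ and /o/, so it voices to [d]. /miwirlootoiro/ → miwirloodoiro.
Rule 3 (intervocalic spirantization): /d/ is a stop between vowels /o/ and /o/, so it spirantizes to the fricative [z]. /miwirloodoiro/ → miwirloozoiro.
Rule 4 (pre-rhotic lowering): /i/ is a high vowel immediately before /r/, so it lowers to [e]. /i/ is a high vowel immediately before /r/, so it lowers to [e]. /miwirloozoiro/ → miwerloozoero.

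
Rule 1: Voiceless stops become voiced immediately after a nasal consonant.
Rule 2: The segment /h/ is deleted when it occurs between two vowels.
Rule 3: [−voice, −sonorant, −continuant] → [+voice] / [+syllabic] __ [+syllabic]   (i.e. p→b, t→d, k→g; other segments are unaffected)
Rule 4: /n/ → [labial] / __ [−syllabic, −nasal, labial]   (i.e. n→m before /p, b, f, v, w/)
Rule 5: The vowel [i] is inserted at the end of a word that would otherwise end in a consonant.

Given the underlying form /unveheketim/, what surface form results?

umveegedimi

Rule 1 (post-nasal voicing): no segment meets the environment; /unveheketim/ is unchanged.
Rule 2 (intervocalic h-deletion): /h/ occurs between vowels /e/ and /e/, so it deletes. /unveheketim/ → unveeketim.
Rule 3 (intervocalic voicing): /k/ is a voiceless stop between vowels /e/ and /e/, so it voices to [g]. /t/ is a voiceless stop between vowels /e/ and /i/, so it voices to [d]. /unveeketim/ → unveegedim.
Rule 4 (nasal place assimilation): /n/ precedes the labial consonant /v/, so it assimilates in place to [m]. /unveegedim/ → umveegedim.
Rule 5 (final i-epenthesis): the form ends in the consonant /m/, so [i] is inserted word-finally. /umveegedim/ → umveegedimi.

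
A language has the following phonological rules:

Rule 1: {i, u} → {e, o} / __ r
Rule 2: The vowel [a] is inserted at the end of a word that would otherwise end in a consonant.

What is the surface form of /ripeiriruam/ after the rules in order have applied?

Rule 1 (pre-rhotic lowering): /i/ is a high vowel immediately before /r/, so it lowers to [e]. /i/ is a high vowel immediately before /r/, so it lowers to [e]. /ripeiriruam/ → ripeereruam.
Rule 2 (final a-epenthesis): the form ends in the consonant /m/, so [a] is inserted word-finally. /ripeereruam/ → ripeereruama.

ripeereruama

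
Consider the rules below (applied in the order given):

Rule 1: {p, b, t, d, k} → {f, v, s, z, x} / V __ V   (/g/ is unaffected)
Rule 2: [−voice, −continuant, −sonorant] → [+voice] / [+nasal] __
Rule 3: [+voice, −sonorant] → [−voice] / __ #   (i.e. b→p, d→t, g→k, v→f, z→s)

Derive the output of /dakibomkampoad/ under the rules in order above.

Rule 1 (intervocalic spirantization): /k/ is a stop between vowels /a/ and /i/, so it spirantizes to the fricative [x]. /b/ is a stop between vowels /i/ and /o/, so it spirantizes to the fricative [v]. /dakibomkampoad/ → daxivomkampoad.
Rule 2 (post-nasal voicing): /k/ is a voiceless stop immediately after the nasal /m/, so it voices to [g]. /p/ is a voiceless stop immediately after the nasal /m/, so it voices to [b]. /daxivomkampoad/ → daxivomgamboad.
Rule 3 (final devoicing): /d/ is a voiced obstruent in word-final position, so it devoices to [t]. /daxivomgamboad/ → daxivomgamboat.

daxivomgamboat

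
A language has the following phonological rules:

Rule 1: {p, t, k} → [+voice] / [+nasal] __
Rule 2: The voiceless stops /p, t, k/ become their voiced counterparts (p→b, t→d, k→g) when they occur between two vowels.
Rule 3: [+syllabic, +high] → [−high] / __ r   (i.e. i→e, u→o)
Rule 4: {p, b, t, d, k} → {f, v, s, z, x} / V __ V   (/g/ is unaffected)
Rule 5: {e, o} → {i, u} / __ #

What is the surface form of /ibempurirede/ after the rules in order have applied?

ivemborerezi

Rule 1 (post-nasal voicing): /p/ is a voiceless stop immediately after the nasal /m/, so it voices to [b]. /ibempurirede/ → ibemburirede.
Rule 2 (intervocalic voicing): no segment meets the environment; /ibemburirede/ is unchanged.
Rule 3 (pre-rhotic lowering): /u/ is a high vowel immediately before /r/, so it lowers to [o]. /i/ is a high vowel immediately before /r/, so it lowers to [e]. /ibemburirede/ → ibemborerede.
Rule 4 (intervocalic spirantization): /b/ is a stop between vowels /i/ and /e/, so it spirantizes to the fricative [v]. /d/ is a stop between vowels /e/ and /e/, so it spirantizes to the fricative [z]. /ibemborerede/ → ivemborereze.
Rule 5 (final vowel raising): /e/ is a mid vowel in word-final position, so it raises to [i]. /ivemborereze/ → ivemborerezi.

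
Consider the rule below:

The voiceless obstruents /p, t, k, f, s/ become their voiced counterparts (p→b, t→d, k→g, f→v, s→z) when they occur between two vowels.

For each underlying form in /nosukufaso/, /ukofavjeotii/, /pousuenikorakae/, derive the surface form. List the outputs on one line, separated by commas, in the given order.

/nosukufaso/: /s/ is a voiceless obstruent between vowels /o/ and /u/, so it voices to [z]. /k/ is a voiceless obstruent between vowels /u/ and /u/, so it voices to [g]. /f/ is a voiceless obstruent between vowels /u/ and /a/, so it voices to [v]. /s/ is a voiceless obstruent between vowels /a/ and /o/, so it voices to [z]. → [nozuguvazo].
/ukofavjeotii/: /k/ is a voiceless obstruent between vowels /u/ and /o/, so it voices to [g]. /f/ is a voiceless obstruent between vowels /o/ and /a/, so it voices to [v]. /t/ is a voiceless obstruent between vowels /o/ and /i/, so it voices to [d]. → [ugovavjeodii].
/pousuenikorakae/: /s/ is a voiceless obstruent between vowels /u/ and /u/, so it voices to [z]. /k/ is a voiceless obstruent between vowels /i/ and /o/, so it voices to [g]. /k/ is a voiceless obstruent between vowels /a/ and /a/, so it voices to [g]. → [pouzuenigoragae].

nozuguvazo, ugovavjeodii, pouzuenigoragae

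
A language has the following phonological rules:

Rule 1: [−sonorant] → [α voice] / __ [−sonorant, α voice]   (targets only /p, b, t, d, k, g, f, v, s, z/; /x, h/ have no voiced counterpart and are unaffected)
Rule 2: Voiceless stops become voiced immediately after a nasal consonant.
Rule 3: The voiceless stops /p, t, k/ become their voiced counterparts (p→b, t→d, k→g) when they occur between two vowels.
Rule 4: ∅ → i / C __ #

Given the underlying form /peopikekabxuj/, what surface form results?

peobigegapxuji

Rule 1 (regressive voicing assimilation): /b/ precedes the voiceless obstruent /x/, so it devoices to [p] by assimilation. /peopikekabxuj/ → peopikekapxuj.
Rule 2 (post-nasal voicing): no segment meets the environment; /peopikekapxuj/ is unchanged.
Rule 3 (intervocalic voicing): /p/ is a voiceless stop between vowels /o/ and /i/, so it voices to [b]. /k/ is a voiceless stop between vowels /i/ and /e/, so it voices to [g]. /k/ is a voiceless stop between vowels /e/ and /a/, so it voices to [g]. /peopikekapxuj/ → peobigegapxuj.
Rule 4 (final i-epenthesis): the form ends in the consonant /j/, so [i] is inserted word-finally. /peobigegapxuj/ → peobigegapxuji.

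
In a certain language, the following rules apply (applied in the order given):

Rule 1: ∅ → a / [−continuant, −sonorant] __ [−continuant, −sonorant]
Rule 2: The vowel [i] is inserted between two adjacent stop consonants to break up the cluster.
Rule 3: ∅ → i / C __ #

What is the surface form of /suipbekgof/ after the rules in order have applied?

Rule 1 (stop-cluster a-epenthesis): /p/ and /b/ form a stop–stop cluster, so [a] is inserted between them. /k/ and /g/ form a stop–stop cluster, so [a] is inserted between them. /suipbekgof/ → suipabekagof.
Rule 2 (stop-cluster i-epenthesis): no segment meets the environment; /suipabekagof/ is unchanged.
Rule 3 (final i-epenthesis): the form ends in the consonant /f/, so [i] is inserted word-finally. /suipabekagof/ → suipabekagofi.

suipabekagofi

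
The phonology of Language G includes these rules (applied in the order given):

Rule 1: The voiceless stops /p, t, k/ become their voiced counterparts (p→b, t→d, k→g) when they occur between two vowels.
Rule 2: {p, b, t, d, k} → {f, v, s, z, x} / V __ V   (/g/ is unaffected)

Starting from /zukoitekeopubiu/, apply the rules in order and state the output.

Rule 1 (intervocalic voicing): /k/ is a voiceless stop between vowels /u/ and /o/, so it voices to [g]. /t/ is a voiceless stop between vowels /i/ and /e/, so it voices to [d]. /k/ is a voiceless stop between vowels /e/ and /e/, so it voices to [g]. /p/ is a voiceless stop between vowels /o/ and /u/, so it voices to [b]. /zukoitekeopubiu/ → zugoidegeobubiu.
Rule 2 (intervocalic spirantization): /d/ is a stop between vowels /i/ and /e/, so it spirantizes to the fricative [z]. /b/ is a stop between vowels /o/ and /u/, so it spirantizes to the fricative [v]. /b/ is a stop between vowels /u/ and /i/, so it spirantizes to the fricative [v]. /zugoidegeobubiu/ → zugoizegeovuviu.

zugoizegeovuviu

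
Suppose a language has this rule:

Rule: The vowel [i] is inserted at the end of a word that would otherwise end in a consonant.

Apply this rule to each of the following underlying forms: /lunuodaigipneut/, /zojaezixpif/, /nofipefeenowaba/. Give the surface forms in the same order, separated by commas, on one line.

/lunuodaigipneut/: the form ends in the consonant /t/, so [i] is inserted word-finally. → [lunuodaigipneuti].
/zojaezixpif/: the form ends in the consonant /f/, so [i] is inserted word-finally. → [zojaezixpifi].
/nofipefeenowaba/: the rule's environment is not met; surfaces unchanged as [nofipefeenowaba].

lunuodaigipneuti, zojaezixpifi, nofipefeenowaba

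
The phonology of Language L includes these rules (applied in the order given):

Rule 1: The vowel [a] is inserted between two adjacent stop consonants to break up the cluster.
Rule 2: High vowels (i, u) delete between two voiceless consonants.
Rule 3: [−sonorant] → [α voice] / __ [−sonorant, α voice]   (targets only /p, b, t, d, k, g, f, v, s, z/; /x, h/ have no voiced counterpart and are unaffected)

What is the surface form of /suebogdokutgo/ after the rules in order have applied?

suebogadoktago

Rule 1 (stop-cluster a-epenthesis): /g/ and /d/ form a stop–stop cluster, so [a] is inserted between them. /t/ and /g/ form a stop–stop cluster, so [a] is inserted between them. /suebogdokutgo/ → suebogadokutago.
Rule 2 (high vowel syncope): /u/ is a high vowel flanked by voiceless consonants /k/ and /t/, so it deletes. /suebogadokutago/ → suebogadoktago.
Rule 3 (regressive voicing assimilation): no segment meets the environment; /suebogadoktago/ is unchanged.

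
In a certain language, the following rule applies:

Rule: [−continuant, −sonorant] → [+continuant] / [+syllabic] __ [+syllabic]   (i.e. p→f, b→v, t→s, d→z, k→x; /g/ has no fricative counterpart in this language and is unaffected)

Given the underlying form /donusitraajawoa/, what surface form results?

No segment of /donusitraajawoa/ meets the structural description of the rule, so the form surfaces unchanged.

donusitraajawoa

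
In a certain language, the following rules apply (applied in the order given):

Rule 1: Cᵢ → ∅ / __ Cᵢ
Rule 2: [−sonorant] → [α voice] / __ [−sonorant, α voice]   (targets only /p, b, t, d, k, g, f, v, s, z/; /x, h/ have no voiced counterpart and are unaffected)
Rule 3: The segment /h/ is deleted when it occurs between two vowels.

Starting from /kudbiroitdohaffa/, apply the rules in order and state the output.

Rule 1 (degemination): /ff/ is a geminate; the first /f/ deletes. /kudbiroitdohaffa/ → kudbiroitdohafa.
Rule 2 (regressive voicing assimilation): /t/ precedes the voiced obstruent /d/, so it voices to [d] by assimilation. /kudbiroitdohafa/ → kudbiroiddohafa.
Rule 3 (intervocalic h-deletion): /h/ occurs between vowels /o/ and /a/, so it deletes. /kudbiroiddohafa/ → kudbiroiddoafa.

kudbiroiddoafa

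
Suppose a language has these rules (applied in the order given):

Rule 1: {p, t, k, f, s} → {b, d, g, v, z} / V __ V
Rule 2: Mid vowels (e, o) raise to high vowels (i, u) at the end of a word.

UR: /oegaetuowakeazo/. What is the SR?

oegaeduowageazu

Rule 1 (intervocalic voicing): /t/ is a voiceless obstruent between vowels /e/ and /u/, so it voices to [d]. /k/ is a voiceless obstruent between vowels /a/ and /e/, so it voices to [g]. /oegaetuowakeazo/ → oegaeduowageazo.
Rule 2 (final vowel raising): /o/ is a mid vowel in word-final position, so it raises to [u]. /oegaeduowageazo/ → oegaeduowageazu.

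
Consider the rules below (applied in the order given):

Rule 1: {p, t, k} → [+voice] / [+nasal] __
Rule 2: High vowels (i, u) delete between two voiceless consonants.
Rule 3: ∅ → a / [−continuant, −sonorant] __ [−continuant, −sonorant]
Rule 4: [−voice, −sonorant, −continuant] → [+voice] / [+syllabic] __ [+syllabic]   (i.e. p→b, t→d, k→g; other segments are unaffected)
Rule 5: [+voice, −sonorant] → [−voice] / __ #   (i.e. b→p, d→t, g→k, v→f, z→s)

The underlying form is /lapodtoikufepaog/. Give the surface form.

Rule 1 (post-nasal voicing): no segment meets the environment; /lapodtoikufepaog/ is unchanged.
Rule 2 (high vowel syncope): /u/ is a high vowel flanked by voiceless consonants /k/ and /f/, so it deletes. /lapodtoikufepaog/ → lapodtoikfepaog.
Rule 3 (stop-cluster a-epenthesis): /d/ and /t/ form a stop–stop cluster, so [a] is inserted between them. /lapodtoikfepaog/ → lapodatoikfepaog.
Rule 4 (intervocalic voicing): /p/ is a voiceless stop between vowels /a/ and /o/, so it voices to [b]. /t/ is a voiceless stop between vowels /a/ and /o/, so it voices to [d]. /p/ is a voiceless stop between vowels /e/ and /a/, so it voices to [b]. /lapodatoikfepaog/ → labodadoikfebaog.
Rule 5 (final devoicing): /g/ is a voiced obstruent in word-final position, so it devoices to [k]. /labodadoikfebaog/ → labodadoikfebaok.

labodadoikfebaok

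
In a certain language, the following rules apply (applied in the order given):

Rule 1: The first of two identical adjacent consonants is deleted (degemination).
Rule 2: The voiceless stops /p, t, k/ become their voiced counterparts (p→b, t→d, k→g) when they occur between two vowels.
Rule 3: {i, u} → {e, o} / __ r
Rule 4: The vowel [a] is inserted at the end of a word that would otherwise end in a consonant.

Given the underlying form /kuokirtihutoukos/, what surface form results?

kuogertihudougosa

Rule 1 (degemination): no segment meets the environment; /kuokirtihutoukos/ is unchanged.
Rule 2 (intervocalic voicing): /k/ is a voiceless stop between vowels /o/ and /i/, so it voices to [g]. /t/ is a voiceless stop between vowels /u/ and /o/, so it voices to [d]. /k/ is a voiceless stop between vowels /u/ and /o/, so it voices to [g]. /kuokirtihutoukos/ → kuogirtihudougos.
Rule 3 (pre-rhotic lowering): /i/ is a high vowel immediately before /r/, so it lowers to [e]. /kuogirtihudougos/ → kuogertihudougos.
Rule 4 (final a-epenthesis): the form ends in the consonant /s/, so [a] is inserted word-finally. /kuogertihudougos/ → kuogertihudougosa.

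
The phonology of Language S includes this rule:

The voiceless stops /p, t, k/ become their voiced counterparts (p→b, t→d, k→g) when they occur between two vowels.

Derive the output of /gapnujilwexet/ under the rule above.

No segment of /gapnujilwexet/ meets the structural description of the rule, so the form surfaces unchanged.

gapnujilwexet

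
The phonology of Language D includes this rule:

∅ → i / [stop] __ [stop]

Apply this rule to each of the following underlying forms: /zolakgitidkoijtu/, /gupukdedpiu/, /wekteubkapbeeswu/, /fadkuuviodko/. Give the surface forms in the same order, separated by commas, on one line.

zolakigitidikoijtu, gupukidedipiu, wekiteubikapibeeswu, fadikuuviodiko

/zolakgitidkoijtu/: /k/ and /g/ form a stop–stop cluster, so [i] is inserted between them. /d/ and /k/ form a stop–stop cluster, so [i] is inserted between them. → [zolakigitidikoijtu].
/gupukdedpiu/: /k/ and /d/ form a stop–stop cluster, so [i] is inserted between them. /d/ and /p/ form a stop–stop cluster, so [i] is inserted between them. → [gupukidedipiu].
/wekteubkapbeeswu/: /k/ and /t/ form a stop–stop cluster, so [i] is inserted between them. /b/ and /k/ form a stop–stop cluster, so [i] is inserted between them. /p/ and /b/ form a stop–stop cluster, so [i] is inserted between them. → [wekiteubikapibeeswu].
/fadkuuviodko/: /d/ and /k/ form a stop–stop cluster, so [i] is inserted between them. /d/ and /k/ form a stop–stop cluster, so [i] is inserted between them. → [fadikuuviodiko].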